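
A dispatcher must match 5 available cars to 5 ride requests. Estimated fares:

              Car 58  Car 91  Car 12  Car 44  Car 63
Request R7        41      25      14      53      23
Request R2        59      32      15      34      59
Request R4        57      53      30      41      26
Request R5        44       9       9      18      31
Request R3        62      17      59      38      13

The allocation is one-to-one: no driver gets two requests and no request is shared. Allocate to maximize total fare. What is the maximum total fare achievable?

Optimal: Car 58→Request R5 ($44), Car 91→Request R4 ($53), Car 12→Request R3 ($59), Car 44→Request R7 ($53), Car 63→Request R2 ($59) — total 44+53+59+53+59 = $268.
Max-entry greedy (repeatedly take the single best remaining cell) gives $236, worse by 32.

Maximum total: $268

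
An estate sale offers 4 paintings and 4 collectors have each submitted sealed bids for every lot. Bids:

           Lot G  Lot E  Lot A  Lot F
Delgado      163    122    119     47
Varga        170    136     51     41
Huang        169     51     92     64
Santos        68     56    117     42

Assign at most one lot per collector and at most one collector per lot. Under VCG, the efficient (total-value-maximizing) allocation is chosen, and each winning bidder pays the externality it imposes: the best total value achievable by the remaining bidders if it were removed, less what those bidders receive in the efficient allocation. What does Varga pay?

Efficient allocation: Delgado→Lot G ($163), Varga→Lot E ($136), Huang→Lot F ($64), Santos→Lot A ($117); total welfare W = $480.
Varga receives Lot E at value $136, so the others get W − 136 = $344.
Without Varga: best allocation of the remaining 3 bidders over all 4 lots is Delgado→Lot E ($122), Huang→Lot G ($169), Santos→Lot A ($117), total $408.
VCG payment = (others' best without Varga) − (others' welfare with Varga) = 408 − 344 = $64.

Varga pays $64.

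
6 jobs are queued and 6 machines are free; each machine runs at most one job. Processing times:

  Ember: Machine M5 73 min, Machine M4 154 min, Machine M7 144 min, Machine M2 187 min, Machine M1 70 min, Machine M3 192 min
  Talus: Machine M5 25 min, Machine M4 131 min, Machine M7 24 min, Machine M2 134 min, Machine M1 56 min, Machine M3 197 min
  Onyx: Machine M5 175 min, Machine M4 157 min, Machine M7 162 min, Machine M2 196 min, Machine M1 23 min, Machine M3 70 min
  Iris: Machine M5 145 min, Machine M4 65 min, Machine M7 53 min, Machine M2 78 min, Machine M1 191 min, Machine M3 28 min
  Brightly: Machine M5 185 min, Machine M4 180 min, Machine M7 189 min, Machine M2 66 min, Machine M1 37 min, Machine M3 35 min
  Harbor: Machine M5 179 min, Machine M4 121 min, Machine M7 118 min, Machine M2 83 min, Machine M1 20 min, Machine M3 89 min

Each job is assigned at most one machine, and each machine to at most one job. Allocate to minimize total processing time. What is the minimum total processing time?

Optimal: Ember→Machine M5 (73 min), Talus→Machine M7 (24 min), Onyx→Machine M1 (23 min), Iris→Machine M4 (65 min), Brightly→Machine M3 (35 min), Harbor→Machine M2 (83 min) — total 73+24+23+65+35+83 = 303 min.
Column-greedy (each machine in turn goes to its cheapest remaining job) gives 489 min, worse by 186.
Swapping Iris↔Onyx (Iris→Machine M1 191 min, Onyx→Machine M4 157 min) adds 260.
No other one-to-one assignment undercuts 303 min.

Minimum total: 303 min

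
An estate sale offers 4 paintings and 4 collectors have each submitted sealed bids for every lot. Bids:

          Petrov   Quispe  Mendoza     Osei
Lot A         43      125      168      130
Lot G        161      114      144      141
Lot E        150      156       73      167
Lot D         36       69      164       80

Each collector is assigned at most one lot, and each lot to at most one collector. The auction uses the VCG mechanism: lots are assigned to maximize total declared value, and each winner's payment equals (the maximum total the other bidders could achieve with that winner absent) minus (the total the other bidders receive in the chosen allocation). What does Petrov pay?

Petrov pays $9.

Efficient allocation: Petrov→Lot G ($161), Quispe→Lot A ($125), Mendoza→Lot D ($164), Osei→Lot E ($167); total welfare W = $617.
Petrov receives Lot G at value $161, so the others get W − 161 = $456.
Without Petrov: best allocation of the remaining 3 bidders over all 4 lots is Quispe→Lot E ($156), Mendoza→Lot A ($168), Osei→Lot G ($141), total $465.
VCG payment = (others' best without Petrov) − (others' welfare with Petrov) = 465 − 456 = $9.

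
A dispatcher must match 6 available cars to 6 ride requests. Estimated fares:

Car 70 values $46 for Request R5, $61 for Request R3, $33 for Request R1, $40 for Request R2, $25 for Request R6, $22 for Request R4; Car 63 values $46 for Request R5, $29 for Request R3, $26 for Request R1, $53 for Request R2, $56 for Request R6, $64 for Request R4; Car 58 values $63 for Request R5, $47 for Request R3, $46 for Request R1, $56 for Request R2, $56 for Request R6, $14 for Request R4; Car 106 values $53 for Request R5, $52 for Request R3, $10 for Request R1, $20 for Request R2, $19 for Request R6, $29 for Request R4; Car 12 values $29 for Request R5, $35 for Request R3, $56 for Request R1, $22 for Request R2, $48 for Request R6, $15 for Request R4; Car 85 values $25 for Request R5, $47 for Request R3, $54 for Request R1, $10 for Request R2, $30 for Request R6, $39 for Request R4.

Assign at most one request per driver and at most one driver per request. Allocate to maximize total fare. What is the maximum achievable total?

Maximum total: $336

Treat this as an assignment problem: match each driver to one request.
Optimal: Car 70→Request R3 ($61), Car 63→Request R4 ($64), Car 58→Request R2 ($56), Car 106→Request R5 ($53), Car 12→Request R6 ($48), Car 85→Request R1 ($54) — total 61+64+56+53+48+54 = $336.
Row-greedy (each driver in turn takes its best remaining request) gives $294, worse by 42.
Every other assignment is strictly worse.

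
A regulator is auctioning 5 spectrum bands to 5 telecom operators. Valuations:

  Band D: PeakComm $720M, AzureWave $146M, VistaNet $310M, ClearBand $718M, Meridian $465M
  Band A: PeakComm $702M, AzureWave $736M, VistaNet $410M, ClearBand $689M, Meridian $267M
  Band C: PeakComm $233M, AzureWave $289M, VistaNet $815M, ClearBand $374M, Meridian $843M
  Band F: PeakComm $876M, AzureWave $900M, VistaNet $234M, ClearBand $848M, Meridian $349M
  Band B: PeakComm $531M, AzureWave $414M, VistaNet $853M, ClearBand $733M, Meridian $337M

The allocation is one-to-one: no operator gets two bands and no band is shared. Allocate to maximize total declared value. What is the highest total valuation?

Optimal: PeakComm→Band F ($876M), AzureWave→Band A ($736M), VistaNet→Band B ($853M), ClearBand→Band D ($718M), Meridian→Band C ($843M) — total 876+736+853+718+843 = $4026M.
Max-entry greedy (repeatedly take the single best remaining cell) gives $4005M, worse by 21.
No other one-to-one assignment exceeds $4026M.

Maximum total: $4026M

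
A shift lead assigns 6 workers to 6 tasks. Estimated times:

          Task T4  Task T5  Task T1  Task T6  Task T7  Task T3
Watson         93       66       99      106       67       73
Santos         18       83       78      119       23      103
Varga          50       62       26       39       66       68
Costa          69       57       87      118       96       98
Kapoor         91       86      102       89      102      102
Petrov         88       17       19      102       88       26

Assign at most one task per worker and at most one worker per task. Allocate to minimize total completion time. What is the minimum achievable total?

This is the linear assignment problem.
Optimal: Watson→Task T7 (67 min), Santos→Task T4 (18 min), Varga→Task T1 (26 min), Costa→Task T5 (57 min), Kapoor→Task T6 (89 min), Petrov→Task T3 (26 min) — total 67+18+26+57+89+26 = 283 min.
Column-greedy (each task in turn goes to its cheapest remaining worker) gives 315 min, worse by 32.
Swapping Costa↔Varga (Costa→Task T1 87 min, Varga→Task T5 62 min) adds 66.

Minimum total: 283 min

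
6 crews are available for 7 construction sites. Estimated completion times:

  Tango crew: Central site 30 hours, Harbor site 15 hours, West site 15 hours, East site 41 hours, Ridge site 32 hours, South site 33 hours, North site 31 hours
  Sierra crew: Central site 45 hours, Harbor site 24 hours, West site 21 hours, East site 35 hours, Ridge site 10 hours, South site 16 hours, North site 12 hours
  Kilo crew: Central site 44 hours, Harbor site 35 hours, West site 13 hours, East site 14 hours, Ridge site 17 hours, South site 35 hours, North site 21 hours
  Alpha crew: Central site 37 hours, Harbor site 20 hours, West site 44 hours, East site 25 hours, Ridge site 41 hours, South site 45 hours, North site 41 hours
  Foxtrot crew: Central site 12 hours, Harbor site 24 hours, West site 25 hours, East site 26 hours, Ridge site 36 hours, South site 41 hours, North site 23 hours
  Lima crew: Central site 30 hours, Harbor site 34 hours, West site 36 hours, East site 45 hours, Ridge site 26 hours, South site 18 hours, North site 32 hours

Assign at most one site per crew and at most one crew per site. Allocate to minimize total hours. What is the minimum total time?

Minimum total: 89 hours

Optimal: Tango crew→West site (15 hours), Sierra crew→Ridge site (10 hours), Kilo crew→East site (14 hours), Alpha crew→Harbor site (20 hours), Foxtrot crew→Central site (12 hours), Lima crew→South site (18 hours) — total 15+10+14+20+12+18 = 89 hours.
Min-entry greedy (repeatedly take the single cheapest remaining cell) gives 93 hours, worse by 4.
Swapping Tango crew↔Alpha crew (Tango crew→Harbor site 15 hours, Alpha crew→West site 44 hours) adds 24.
Every other assignment is strictly worse.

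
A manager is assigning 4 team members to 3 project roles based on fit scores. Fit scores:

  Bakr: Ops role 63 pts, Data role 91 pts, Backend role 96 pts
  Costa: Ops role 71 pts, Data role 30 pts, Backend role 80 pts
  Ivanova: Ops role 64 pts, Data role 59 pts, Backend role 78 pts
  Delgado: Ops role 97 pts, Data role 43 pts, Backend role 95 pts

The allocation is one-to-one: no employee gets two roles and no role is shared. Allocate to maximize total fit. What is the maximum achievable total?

Max total: 268 pts

This is a one-to-one assignment (maximum-weight bipartite matching).
Optimal: Delgado→Ops role (97 pts), Bakr→Data role (91 pts), Costa→Backend role (80 pts) — total 97+91+80 = 268 pts.
Max-entry greedy (repeatedly take the single best remaining cell) gives 252 pts, worse by 16.
Next-best assignment: Delgado→Ops role, Bakr→Data role, Ivanova→Backend role = 266 pts.
Every other assignment is strictly worse.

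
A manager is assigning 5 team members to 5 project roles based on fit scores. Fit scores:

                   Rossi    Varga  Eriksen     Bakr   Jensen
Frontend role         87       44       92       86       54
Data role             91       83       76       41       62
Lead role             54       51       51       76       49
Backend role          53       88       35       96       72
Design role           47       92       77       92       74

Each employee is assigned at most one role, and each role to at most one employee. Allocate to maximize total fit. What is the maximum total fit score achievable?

Maximum total: 423 pts

Optimal: Rossi→Data role (91 pts), Varga→Design role (92 pts), Eriksen→Frontend role (92 pts), Bakr→Lead role (76 pts), Jensen→Backend role (72 pts) — total 91+92+92+76+72 = 423 pts.
Max-entry greedy (repeatedly take the single best remaining cell) gives 420 pts, worse by 3.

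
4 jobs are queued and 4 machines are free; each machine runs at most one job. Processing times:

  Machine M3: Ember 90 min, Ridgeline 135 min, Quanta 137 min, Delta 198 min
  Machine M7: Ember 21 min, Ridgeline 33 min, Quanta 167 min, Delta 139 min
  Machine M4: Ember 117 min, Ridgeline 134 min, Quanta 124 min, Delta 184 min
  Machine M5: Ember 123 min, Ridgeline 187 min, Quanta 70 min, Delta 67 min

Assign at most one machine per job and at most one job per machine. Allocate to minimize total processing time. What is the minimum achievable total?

Minimum total: 314 min

Optimal: Ember→Machine M3 (90 min), Ridgeline→Machine M7 (33 min), Quanta→Machine M4 (124 min), Delta→Machine M5 (67 min) — total 90+33+124+67 = 314 min.
Min-entry greedy (repeatedly take the single cheapest remaining cell) gives 347 min, worse by 33.
Next-best assignment: Ember→Machine M7, Ridgeline→Machine M3, Quanta→Machine M4, Delta→Machine M5 = 347 min.
No other one-to-one assignment undercuts 314 min.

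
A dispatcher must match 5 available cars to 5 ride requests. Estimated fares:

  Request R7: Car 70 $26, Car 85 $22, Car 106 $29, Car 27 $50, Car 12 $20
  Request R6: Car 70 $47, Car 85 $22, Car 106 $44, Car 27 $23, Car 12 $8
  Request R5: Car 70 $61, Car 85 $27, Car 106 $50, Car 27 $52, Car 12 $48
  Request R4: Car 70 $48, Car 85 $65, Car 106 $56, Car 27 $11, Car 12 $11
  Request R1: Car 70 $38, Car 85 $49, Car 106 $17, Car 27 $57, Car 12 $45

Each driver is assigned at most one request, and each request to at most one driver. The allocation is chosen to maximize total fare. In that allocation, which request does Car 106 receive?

This is a one-to-one assignment (maximum-weight bipartite matching).
Optimal: Car 70→Request R5 ($61), Car 85→Request R4 ($65), Car 106→Request R6 ($44), Car 27→Request R7 ($50), Car 12→Request R1 ($45) — total 61+65+44+50+45 = $265.
Car 106's own top request is Request R4 ($56), but forcing Car 106→Request R4 and reassigning the rest optimally gives only $250 — worse by 15.

Car 106 receives Request R6.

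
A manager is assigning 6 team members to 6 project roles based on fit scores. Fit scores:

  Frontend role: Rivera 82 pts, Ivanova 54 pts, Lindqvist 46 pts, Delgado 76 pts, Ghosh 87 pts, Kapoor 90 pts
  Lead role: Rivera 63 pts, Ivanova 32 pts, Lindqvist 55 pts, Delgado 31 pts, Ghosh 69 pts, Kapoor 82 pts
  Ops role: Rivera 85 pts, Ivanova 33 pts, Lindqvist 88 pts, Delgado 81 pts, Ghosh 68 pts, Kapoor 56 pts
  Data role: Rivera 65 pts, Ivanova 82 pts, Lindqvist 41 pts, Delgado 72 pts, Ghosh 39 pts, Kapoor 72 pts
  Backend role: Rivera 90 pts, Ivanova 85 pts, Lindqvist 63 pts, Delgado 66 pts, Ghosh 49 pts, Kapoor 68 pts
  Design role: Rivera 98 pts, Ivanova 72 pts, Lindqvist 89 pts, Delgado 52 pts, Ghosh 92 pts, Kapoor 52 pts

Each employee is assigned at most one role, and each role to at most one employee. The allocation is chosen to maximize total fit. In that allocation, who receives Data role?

Delgado receives Data role.

Optimal: Rivera→Design role (98 pts), Ivanova→Backend role (85 pts), Lindqvist→Ops role (88 pts), Delgado→Data role (72 pts), Ghosh→Frontend role (87 pts), Kapoor→Lead role (82 pts) — total 98+85+88+72+87+82 = 512 pts.
Row-greedy (each employee in turn takes its best remaining role) gives 488 pts, worse by 24.
Checked against all permutations: 512 pts is optimal.
Delgado's own top role is Ops role (81 pts), but forcing Delgado→Ops role and reassigning the rest optimally gives only 511 pts — worse by 1.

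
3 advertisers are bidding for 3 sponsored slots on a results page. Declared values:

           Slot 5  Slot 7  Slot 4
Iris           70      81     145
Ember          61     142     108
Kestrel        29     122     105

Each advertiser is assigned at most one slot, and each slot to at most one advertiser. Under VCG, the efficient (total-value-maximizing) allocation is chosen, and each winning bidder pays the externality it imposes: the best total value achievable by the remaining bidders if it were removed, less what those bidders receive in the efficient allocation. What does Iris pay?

Efficient allocation: Iris→Slot 4 ($145), Ember→Slot 5 ($61), Kestrel→Slot 7 ($122); total welfare W = $328.
Iris receives Slot 4 at value $145, so the others get W − 145 = $183.
Without Iris: best allocation of the remaining 2 bidders over all 3 slots is Ember→Slot 7 ($142), Kestrel→Slot 4 ($105), total $247.
VCG payment = (others' best without Iris) − (others' welfare with Iris) = 247 − 183 = $64.

Iris pays $64.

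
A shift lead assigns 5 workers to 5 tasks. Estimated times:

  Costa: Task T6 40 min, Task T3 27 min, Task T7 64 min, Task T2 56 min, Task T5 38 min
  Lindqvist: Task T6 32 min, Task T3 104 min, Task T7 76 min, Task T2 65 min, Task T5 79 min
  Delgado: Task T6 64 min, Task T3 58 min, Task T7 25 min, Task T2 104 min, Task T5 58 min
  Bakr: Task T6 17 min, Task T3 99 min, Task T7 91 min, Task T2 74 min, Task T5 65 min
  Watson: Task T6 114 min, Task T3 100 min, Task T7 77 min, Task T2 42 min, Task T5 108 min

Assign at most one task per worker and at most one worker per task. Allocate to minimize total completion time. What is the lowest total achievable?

Minimum total: 190 min

Optimal: Costa→Task T3 (27 min), Lindqvist→Task T5 (79 min), Delgado→Task T7 (25 min), Bakr→Task T6 (17 min), Watson→Task T2 (42 min) — total 27+79+25+17+42 = 190 min.
Row-greedy (each worker in turn takes its cheapest remaining task) gives 191 min, worse by 1.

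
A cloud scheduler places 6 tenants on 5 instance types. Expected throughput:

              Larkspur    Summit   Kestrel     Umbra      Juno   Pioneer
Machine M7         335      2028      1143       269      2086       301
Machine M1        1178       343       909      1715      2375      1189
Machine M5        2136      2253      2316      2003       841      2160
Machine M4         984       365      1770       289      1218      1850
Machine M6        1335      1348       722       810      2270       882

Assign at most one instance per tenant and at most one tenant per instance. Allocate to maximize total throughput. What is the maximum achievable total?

Maximum total: 10179 ops/s

Optimal: Summit→Machine M7 (2028 ops/s), Umbra→Machine M1 (1715 ops/s), Kestrel→Machine M5 (2316 ops/s), Pioneer→Machine M4 (1850 ops/s), Juno→Machine M6 (2270 ops/s) — total 2028+1715+2316+1850+2270 = 10179 ops/s.
Row-greedy (each tenant in turn takes its best remaining instance) gives 9919 ops/s, worse by 260.
Next-best assignment: Summit→Machine M7, Umbra→Machine M1, Larkspur→Machine M5, Pioneer→Machine M4, Juno→Machine M6 = 9999 ops/s.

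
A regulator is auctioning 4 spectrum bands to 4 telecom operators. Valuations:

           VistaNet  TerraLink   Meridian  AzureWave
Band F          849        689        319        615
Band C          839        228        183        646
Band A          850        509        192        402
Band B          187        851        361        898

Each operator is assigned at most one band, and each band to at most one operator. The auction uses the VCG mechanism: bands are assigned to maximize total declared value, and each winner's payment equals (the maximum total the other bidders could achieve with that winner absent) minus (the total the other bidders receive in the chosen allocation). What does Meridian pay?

Meridian pays $90M.

Efficient allocation: VistaNet→Band A ($850M), TerraLink→Band B ($851M), Meridian→Band F ($319M), AzureWave→Band C ($646M); total welfare W = $2666M.
Meridian receives Band F at value $319M, so the others get W − 319 = $2347M.
Without Meridian: best allocation of the remaining 3 bidders over all 4 bands is VistaNet→Band A ($850M), TerraLink→Band F ($689M), AzureWave→Band B ($898M), total $2437M.
VCG payment = (others' best without Meridian) − (others' welfare with Meridian) = 2437 − 2347 = $90M.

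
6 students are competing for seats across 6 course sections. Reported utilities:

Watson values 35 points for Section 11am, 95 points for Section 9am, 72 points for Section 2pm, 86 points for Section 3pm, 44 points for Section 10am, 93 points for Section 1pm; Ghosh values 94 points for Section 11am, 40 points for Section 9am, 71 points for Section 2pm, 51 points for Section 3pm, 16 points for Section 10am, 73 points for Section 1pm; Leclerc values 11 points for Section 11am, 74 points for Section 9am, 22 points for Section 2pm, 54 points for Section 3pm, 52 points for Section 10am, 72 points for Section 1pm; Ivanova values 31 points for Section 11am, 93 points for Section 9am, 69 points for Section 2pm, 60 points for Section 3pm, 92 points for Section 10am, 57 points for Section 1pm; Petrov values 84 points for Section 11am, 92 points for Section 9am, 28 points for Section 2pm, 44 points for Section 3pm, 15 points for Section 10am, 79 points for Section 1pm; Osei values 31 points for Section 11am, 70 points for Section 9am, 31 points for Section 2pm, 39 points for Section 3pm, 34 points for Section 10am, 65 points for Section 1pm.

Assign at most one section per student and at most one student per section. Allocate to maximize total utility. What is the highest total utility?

Max total: 475 points

Optimal: Watson→Section 3pm (86 points), Ghosh→Section 2pm (71 points), Leclerc→Section 1pm (72 points), Ivanova→Section 10am (92 points), Petrov→Section 11am (84 points), Osei→Section 9am (70 points) — total 86+71+72+92+84+70 = 475 points.
Row-greedy (each student in turn takes its best remaining section) gives 428 points, worse by 47.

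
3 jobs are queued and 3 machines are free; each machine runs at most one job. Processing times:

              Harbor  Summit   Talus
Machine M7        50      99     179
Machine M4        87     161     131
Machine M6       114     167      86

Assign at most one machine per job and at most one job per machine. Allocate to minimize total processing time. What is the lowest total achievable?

Min total: 272 min

This is the linear assignment problem.
Optimal: Harbor→Machine M4 (87 min), Summit→Machine M7 (99 min), Talus→Machine M6 (86 min) — total 87+99+86 = 272 min.
Row-greedy (each job in turn takes its cheapest remaining machine) gives 297 min, worse by 25.
Next-best assignment: Harbor→Machine M7, Summit→Machine M4, Talus→Machine M6 = 297 min.
Swapping Harbor↔Summit (Harbor→Machine M7 50 min, Summit→Machine M4 161 min) adds 25.
Checked against all permutations: 272 min is optimal.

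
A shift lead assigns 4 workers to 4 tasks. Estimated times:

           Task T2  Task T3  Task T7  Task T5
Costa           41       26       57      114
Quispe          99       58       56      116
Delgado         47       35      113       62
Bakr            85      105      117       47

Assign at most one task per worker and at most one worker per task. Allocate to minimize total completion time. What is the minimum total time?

Min total: 176 min

Optimal: Costa→Task T3 (26 min), Quispe→Task T7 (56 min), Delgado→Task T2 (47 min), Bakr→Task T5 (47 min) — total 26+56+47+47 = 176 min.
Next-best assignment: Costa→Task T2, Quispe→Task T7, Delgado→Task T3, Bakr→Task T5 = 179 min.
Swapping Quispe↔Costa (Quispe→Task T3 58 min, Costa→Task T7 57 min) adds 33.
No other one-to-one assignment undercuts 176 min.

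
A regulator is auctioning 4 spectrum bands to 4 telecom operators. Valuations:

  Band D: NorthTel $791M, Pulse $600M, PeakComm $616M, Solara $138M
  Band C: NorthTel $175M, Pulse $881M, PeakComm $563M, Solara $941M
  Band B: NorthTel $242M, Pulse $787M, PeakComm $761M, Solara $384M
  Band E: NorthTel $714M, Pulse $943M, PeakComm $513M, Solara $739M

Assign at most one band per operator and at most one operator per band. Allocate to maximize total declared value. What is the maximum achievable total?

Maximum total: $3436M

Optimal: NorthTel→Band D ($791M), Pulse→Band E ($943M), PeakComm→Band B ($761M), Solara→Band C ($941M) — total 791+943+761+941 = $3436M.
Column-greedy (each band in turn goes to its best remaining operator) gives $3032M, worse by 404.
Next-best assignment: NorthTel→Band D, Pulse→Band C, PeakComm→Band B, Solara→Band E = $3172M.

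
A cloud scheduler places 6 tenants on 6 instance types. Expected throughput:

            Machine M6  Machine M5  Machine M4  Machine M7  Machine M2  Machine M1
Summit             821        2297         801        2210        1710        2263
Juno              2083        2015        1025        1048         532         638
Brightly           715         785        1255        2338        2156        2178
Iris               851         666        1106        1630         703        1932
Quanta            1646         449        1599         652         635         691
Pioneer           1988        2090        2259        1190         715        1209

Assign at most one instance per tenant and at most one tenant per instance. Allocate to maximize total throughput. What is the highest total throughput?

Max total: 12218 ops/s

Optimal: Summit→Machine M7 (2210 ops/s), Juno→Machine M5 (2015 ops/s), Brightly→Machine M2 (2156 ops/s), Iris→Machine M1 (1932 ops/s), Quanta→Machine M6 (1646 ops/s), Pioneer→Machine M4 (2259 ops/s) — total 2210+2015+2156+1932+1646+2259 = 12218 ops/s.
Column-greedy (each instance in turn goes to its best remaining tenant) gives 10371 ops/s, worse by 1847.
Next-best assignment: Summit→Machine M7, Juno→Machine M6, Brightly→Machine M2, Iris→Machine M1, Quanta→Machine M4, Pioneer→Machine M5 = 12070 ops/s.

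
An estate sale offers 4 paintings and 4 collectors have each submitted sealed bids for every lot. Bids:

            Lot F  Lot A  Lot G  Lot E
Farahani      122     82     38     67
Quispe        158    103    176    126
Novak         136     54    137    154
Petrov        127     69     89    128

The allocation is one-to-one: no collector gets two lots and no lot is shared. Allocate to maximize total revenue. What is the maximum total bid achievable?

Optimal: Farahani→Lot A ($82), Quispe→Lot G ($176), Novak→Lot E ($154), Petrov→Lot F ($127) — total 82+176+154+127 = $539.
Column-greedy (each lot in turn goes to its best remaining collector) gives $505, worse by 34.
Next-best assignment: Farahani→Lot A, Quispe→Lot G, Novak→Lot F, Petrov→Lot E = $522.

Max total: $539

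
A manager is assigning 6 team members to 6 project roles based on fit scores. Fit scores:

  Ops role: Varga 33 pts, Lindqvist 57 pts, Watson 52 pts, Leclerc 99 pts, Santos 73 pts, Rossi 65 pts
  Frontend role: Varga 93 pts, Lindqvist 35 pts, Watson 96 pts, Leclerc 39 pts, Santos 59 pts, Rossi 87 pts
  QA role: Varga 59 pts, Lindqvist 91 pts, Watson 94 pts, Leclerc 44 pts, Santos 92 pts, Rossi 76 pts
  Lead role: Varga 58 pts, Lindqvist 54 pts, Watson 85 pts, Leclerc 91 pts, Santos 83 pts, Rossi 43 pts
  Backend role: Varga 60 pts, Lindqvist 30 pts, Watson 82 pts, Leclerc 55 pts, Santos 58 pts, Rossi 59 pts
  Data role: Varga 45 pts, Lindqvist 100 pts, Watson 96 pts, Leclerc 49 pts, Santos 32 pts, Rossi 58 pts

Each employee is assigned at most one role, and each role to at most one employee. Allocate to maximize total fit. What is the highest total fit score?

Optimal: Varga→Frontend role (93 pts), Lindqvist→Data role (100 pts), Watson→Backend role (82 pts), Leclerc→Ops role (99 pts), Santos→Lead role (83 pts), Rossi→QA role (76 pts) — total 93+100+82+99+83+76 = 533 pts.
Next-best assignment: Varga→Frontend role, Lindqvist→Data role, Watson→QA role, Leclerc→Ops role, Santos→Lead role, Rossi→Backend role = 528 pts.

Maximum total: 533 pts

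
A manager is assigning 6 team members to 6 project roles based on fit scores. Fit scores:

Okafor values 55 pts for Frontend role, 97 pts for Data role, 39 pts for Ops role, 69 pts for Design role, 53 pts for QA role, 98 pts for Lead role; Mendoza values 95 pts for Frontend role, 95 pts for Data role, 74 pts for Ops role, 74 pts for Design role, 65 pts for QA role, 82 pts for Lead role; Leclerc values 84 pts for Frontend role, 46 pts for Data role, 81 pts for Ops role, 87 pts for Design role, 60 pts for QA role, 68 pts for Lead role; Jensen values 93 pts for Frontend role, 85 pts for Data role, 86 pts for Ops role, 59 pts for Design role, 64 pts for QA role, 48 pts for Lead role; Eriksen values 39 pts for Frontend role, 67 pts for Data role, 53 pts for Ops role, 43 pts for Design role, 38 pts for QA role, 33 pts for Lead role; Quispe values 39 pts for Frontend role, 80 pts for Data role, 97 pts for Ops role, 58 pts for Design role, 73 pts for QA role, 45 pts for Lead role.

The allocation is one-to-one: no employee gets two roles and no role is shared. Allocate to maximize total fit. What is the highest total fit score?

Optimal: Okafor→Lead role (98 pts), Mendoza→Frontend role (95 pts), Leclerc→Design role (87 pts), Jensen→QA role (64 pts), Eriksen→Data role (67 pts), Quispe→Ops role (97 pts) — total 98+95+87+64+67+97 = 508 pts.
Row-greedy (each employee in turn takes its best remaining role) gives 506 pts, worse by 2.
Swapping Okafor↔Quispe (Okafor→Ops role 39 pts, Quispe→Lead role 45 pts) loses 111.

Maximum total: 508 pts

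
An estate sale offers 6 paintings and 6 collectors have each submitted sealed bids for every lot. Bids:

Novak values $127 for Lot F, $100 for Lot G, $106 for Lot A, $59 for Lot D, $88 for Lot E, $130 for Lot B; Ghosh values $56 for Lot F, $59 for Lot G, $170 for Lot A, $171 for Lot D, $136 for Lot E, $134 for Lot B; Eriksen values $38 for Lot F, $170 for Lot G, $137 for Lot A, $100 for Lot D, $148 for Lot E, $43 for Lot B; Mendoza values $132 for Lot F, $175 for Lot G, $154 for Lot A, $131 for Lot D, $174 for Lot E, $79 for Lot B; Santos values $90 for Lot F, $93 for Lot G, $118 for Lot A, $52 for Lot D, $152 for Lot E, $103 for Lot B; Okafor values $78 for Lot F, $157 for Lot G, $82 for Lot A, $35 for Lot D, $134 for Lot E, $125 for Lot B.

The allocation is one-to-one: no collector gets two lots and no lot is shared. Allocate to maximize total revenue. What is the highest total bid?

Optimal: Novak→Lot F ($127), Ghosh→Lot D ($171), Eriksen→Lot G ($170), Mendoza→Lot A ($154), Santos→Lot E ($152), Okafor→Lot B ($125) — total 127+171+170+154+152+125 = $899.
Column-greedy (each lot in turn goes to its best remaining collector) gives $808, worse by 91.

Maximum total: $899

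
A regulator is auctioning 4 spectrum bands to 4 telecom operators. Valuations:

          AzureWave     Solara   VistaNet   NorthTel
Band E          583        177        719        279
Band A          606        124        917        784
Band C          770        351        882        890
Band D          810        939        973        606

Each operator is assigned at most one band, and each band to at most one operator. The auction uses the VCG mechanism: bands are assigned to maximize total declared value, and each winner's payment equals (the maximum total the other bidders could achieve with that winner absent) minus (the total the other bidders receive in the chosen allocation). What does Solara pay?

Solara pays $227M.

Efficient allocation: AzureWave→Band E ($583M), Solara→Band D ($939M), VistaNet→Band A ($917M), NorthTel→Band C ($890M); total welfare W = $3329M.
Solara receives Band D at value $939M, so the others get W − 939 = $2390M.
Without Solara: best allocation of the remaining 3 bidders over all 4 bands is AzureWave→Band D ($810M), VistaNet→Band A ($917M), NorthTel→Band C ($890M), total $2617M.
VCG payment = (others' best without Solara) − (others' welfare with Solara) = 2617 − 2390 = $227M.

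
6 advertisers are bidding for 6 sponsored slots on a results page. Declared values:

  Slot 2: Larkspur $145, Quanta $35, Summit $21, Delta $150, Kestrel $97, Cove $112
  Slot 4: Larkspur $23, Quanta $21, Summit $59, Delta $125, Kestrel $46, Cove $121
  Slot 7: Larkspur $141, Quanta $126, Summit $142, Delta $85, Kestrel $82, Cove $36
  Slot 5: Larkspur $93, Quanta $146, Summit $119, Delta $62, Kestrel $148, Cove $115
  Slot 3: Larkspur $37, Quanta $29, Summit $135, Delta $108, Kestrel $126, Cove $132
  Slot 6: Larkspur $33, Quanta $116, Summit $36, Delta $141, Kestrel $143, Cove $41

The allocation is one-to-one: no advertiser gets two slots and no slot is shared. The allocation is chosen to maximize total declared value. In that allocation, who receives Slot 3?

This is the linear assignment problem.
Optimal: Larkspur→Slot 7 ($141), Quanta→Slot 5 ($146), Summit→Slot 3 ($135), Delta→Slot 2 ($150), Kestrel→Slot 6 ($143), Cove→Slot 4 ($121) — total 141+146+135+150+143+121 = $836.
Column-greedy (each slot in turn goes to its best remaining advertiser) gives $714, worse by 122.
Summit's own top slot is Slot 7 ($142), but forcing Summit→Slot 7 and reassigning the rest optimally gives only $833 — worse by 3.

Summit receives Slot 3.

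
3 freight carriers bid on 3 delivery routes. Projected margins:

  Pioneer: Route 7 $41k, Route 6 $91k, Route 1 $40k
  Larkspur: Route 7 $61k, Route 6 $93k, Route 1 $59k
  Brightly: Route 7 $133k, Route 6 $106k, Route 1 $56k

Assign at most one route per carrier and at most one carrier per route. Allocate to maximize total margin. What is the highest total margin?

Treat this as an assignment problem: match each carrier to one route.
Optimal: Pioneer→Route 6 ($91k), Larkspur→Route 1 ($59k), Brightly→Route 7 ($133k) — total 91+59+133 = $283k.
Column-greedy (each route in turn goes to its best remaining carrier) gives $266k, worse by 17.
Next-best assignment: Pioneer→Route 1, Larkspur→Route 6, Brightly→Route 7 = $266k.
Swapping Larkspur↔Brightly (Larkspur→Route 7 $61k, Brightly→Route 1 $56k) loses 75.
Every other assignment is strictly worse.

Max total: $283k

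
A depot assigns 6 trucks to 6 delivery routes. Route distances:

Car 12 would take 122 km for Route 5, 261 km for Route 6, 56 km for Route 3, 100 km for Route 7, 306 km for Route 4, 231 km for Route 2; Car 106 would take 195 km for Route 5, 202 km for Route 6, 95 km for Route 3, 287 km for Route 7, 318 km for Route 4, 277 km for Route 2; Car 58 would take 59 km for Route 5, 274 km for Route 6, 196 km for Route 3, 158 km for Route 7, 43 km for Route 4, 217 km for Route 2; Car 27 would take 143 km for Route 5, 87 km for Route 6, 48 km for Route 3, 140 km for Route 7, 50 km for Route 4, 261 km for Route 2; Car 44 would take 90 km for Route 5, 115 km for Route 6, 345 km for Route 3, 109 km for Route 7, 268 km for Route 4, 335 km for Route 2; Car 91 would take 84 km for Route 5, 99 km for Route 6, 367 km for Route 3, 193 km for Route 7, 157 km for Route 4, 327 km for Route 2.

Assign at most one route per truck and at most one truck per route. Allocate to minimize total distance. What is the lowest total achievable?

Treat this as an assignment problem: match each truck to one route.
Optimal: Car 12→Route 2 (231 km), Car 106→Route 3 (95 km), Car 58→Route 5 (59 km), Car 27→Route 4 (50 km), Car 44→Route 7 (109 km), Car 91→Route 6 (99 km) — total 231+95+59+50+109+99 = 643 km.
Min-entry greedy (repeatedly take the single cheapest remaining cell) gives 667 km, worse by 24.
Next-best assignment: Car 12→Route 2, Car 106→Route 3, Car 58→Route 4, Car 27→Route 6, Car 44→Route 7, Car 91→Route 5 = 649 km.
Every other assignment is strictly worse.

Min total: 643 km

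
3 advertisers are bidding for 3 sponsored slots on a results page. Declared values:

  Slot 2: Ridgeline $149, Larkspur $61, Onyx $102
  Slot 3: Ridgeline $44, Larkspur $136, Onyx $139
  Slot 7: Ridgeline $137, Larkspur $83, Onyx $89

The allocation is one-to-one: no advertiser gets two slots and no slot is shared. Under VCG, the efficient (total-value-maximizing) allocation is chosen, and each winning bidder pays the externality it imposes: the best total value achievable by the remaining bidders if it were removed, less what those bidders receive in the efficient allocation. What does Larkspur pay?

Larkspur pays $49.

Efficient allocation: Ridgeline→Slot 7 ($137), Larkspur→Slot 3 ($136), Onyx→Slot 2 ($102); total welfare W = $375.
Larkspur receives Slot 3 at value $136, so the others get W − 136 = $239.
Without Larkspur: best allocation of the remaining 2 bidders over all 3 slots is Ridgeline→Slot 2 ($149), Onyx→Slot 3 ($139), total $288.
VCG payment = (others' best without Larkspur) − (others' welfare with Larkspur) = 288 − 239 = $49.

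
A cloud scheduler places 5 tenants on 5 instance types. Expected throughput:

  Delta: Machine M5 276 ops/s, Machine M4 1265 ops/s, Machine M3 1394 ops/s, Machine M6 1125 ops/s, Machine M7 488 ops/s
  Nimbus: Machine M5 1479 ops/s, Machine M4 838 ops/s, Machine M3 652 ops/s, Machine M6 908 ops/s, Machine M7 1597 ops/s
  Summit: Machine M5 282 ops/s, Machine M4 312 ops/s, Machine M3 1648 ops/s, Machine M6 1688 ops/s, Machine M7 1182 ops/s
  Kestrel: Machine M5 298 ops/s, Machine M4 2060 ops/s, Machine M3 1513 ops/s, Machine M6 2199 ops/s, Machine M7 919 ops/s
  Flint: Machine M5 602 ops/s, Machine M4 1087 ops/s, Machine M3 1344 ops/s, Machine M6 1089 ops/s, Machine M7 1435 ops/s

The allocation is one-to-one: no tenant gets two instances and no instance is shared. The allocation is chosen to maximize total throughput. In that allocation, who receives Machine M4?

This is a one-to-one assignment (maximum-weight bipartite matching).
Optimal: Delta→Machine M3 (1394 ops/s), Nimbus→Machine M5 (1479 ops/s), Summit→Machine M6 (1688 ops/s), Kestrel→Machine M4 (2060 ops/s), Flint→Machine M7 (1435 ops/s) — total 1394+1479+1688+2060+1435 = 8056 ops/s.
Column-greedy (each instance in turn goes to its best remaining tenant) gives 7747 ops/s, worse by 309.
Next-best assignment: Delta→Machine M4, Nimbus→Machine M5, Summit→Machine M3, Kestrel→Machine M6, Flint→Machine M7 = 8026 ops/s.
No other one-to-one assignment exceeds 8056 ops/s.
Kestrel's own top instance is Machine M6 (2199 ops/s), but forcing Kestrel→Machine M6 and reassigning the rest optimally gives only 8026 ops/s — worse by 30.

Kestrel receives Machine M4.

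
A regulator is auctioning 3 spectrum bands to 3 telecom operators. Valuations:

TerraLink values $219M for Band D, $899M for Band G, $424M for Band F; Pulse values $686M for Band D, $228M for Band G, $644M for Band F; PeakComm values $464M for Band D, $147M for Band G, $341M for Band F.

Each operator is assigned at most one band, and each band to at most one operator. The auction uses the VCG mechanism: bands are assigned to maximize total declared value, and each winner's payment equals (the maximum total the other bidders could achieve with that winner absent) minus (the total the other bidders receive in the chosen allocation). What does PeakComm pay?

PeakComm pays $42M.

Efficient allocation: TerraLink→Band G ($899M), Pulse→Band F ($644M), PeakComm→Band D ($464M); total welfare W = $2007M.
PeakComm receives Band D at value $464M, so the others get W − 464 = $1543M.
Without PeakComm: best allocation of the remaining 2 bidders over all 3 bands is TerraLink→Band G ($899M), Pulse→Band D ($686M), total $1585M.
VCG payment = (others' best without PeakComm) − (others' welfare with PeakComm) = 1585 − 1543 = $42M.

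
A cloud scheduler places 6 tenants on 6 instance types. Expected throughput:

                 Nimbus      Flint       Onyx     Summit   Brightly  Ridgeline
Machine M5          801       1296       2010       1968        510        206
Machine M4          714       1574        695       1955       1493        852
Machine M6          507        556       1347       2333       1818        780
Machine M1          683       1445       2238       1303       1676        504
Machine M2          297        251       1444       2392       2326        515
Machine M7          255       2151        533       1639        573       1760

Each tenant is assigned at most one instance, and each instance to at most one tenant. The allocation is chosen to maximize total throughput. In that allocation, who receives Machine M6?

Summit receives Machine M6.

This is the linear assignment problem.
Optimal: Nimbus→Machine M5 (801 ops/s), Flint→Machine M4 (1574 ops/s), Onyx→Machine M1 (2238 ops/s), Summit→Machine M6 (2333 ops/s), Brightly→Machine M2 (2326 ops/s), Ridgeline→Machine M7 (1760 ops/s) — total 801+1574+2238+2333+2326+1760 = 11032 ops/s.
Max-entry greedy (repeatedly take the single best remaining cell) gives 10252 ops/s, worse by 780.
Next-best assignment: Nimbus→Machine M5, Flint→Machine M7, Onyx→Machine M1, Summit→Machine M6, Brightly→Machine M2, Ridgeline→Machine M4 = 10701 ops/s.
Swapping Flint↔Ridgeline (Flint→Machine M7 2151 ops/s, Ridgeline→Machine M4 852 ops/s) loses 331.
Summit's own top instance is Machine M2 (2392 ops/s), but forcing Summit→Machine M2 and reassigning the rest optimally gives only 10583 ops/s — worse by 449.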